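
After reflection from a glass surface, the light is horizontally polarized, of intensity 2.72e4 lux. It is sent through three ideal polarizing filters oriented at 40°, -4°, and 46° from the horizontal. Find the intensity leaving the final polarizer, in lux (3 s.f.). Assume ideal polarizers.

By Malus's law, I₁ = 2.72e4 lux · cos²(40°) = 1.596e+04 lux.
I₂ = I₁ · cos²(44°) = 1.596e+04 · 0.5174 = 8259 lux.
I₃ = I₂ · cos²(50°) = 8259 · 0.4132 = 3413 lux.

I ≈ 3410 lux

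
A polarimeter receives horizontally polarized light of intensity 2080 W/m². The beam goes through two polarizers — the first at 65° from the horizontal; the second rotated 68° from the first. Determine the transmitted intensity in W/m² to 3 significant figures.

I₁ = 2080 W/m² · cos²(65°) = 371.5 W/m².
I₂ = I₁ · cos²(68°) = 371.5 · 0.1403 = 52.13 W/m².

I ≈ 52.1 W/m²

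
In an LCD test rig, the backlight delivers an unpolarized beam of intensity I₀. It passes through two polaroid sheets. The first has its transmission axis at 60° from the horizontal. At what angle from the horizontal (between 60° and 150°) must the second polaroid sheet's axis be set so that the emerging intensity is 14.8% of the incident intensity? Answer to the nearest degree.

Unpolarized light through the first polarizer → I₁ = ½ I₀, now polarized at 60°.
Need I₂/I₀ = 0.148, so cos²(θ − 60°) = 0.148 / 0.5 = 0.296.
θ − 60° = arccos(√0.296) = 57.0°, giving θ ≈ 60 + 57.0 = 117.0°.

θ ≈ 117°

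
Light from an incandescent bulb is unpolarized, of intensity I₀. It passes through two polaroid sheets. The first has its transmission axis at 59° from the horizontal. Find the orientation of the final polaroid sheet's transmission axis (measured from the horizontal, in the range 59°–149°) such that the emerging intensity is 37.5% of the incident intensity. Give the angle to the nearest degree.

Unpolarized light through the first polarizer → I₁ = ½ I₀, now polarized at 59°.
Need I₂/I₀ = 0.375, so cos²(θ − 59°) = 0.375 / 0.5 = 0.75.
θ − 59° = arccos(√0.75) = 30.0°, giving θ ≈ 59 + 30.0 = 89.0°.

θ ≈ 89°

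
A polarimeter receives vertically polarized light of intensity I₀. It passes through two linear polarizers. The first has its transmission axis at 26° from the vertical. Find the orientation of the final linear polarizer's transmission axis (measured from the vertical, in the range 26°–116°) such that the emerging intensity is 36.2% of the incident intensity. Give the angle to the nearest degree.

I₁ = I₀ cos²(26° − 0°) = I₀ cos²(26°) = 0.8078 I₀.
Need I₂/I₀ = 0.362, so cos²(θ − 26°) = 0.362 / 0.8078 = 0.4481.
θ − 26° = arccos(√0.4481) = 48.0°, giving θ ≈ 26 + 48.0 = 74.0°.

θ ≈ 74°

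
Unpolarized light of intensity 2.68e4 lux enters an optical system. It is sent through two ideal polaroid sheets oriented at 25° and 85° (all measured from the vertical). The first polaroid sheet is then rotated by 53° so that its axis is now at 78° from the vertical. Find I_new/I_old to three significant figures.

Before rotation:
Unpolarized light through the first polarizer → I₁ = ½ I₀, now polarized at 25°.
I₂ = I₁ cos²(85° − 25°) = 0.5 I₀ · cos²(60°) = 0.125 I₀.
After rotation:
Unpolarized light through the first polarizer → I₁ = ½ I₀, now polarized at 78°.
I₂ = I₁ cos²(85° − 78°) = 0.5 I₀ · cos²(7°) = 0.4926 I₀.
Ratio = 0.4926 / 0.125 = 3.941.

I_new/I_old ≈ 3.94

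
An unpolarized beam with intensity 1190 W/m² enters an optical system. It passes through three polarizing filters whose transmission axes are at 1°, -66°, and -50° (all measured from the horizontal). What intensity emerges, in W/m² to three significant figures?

Unpolarized light through the first polarizer → I₁ = 1190 W/m²/2 = 595 W/m², polarized at 1°.
I₂ = I₁ · cos²(67°) = 595 · 0.1527 = 90.84 W/m².
I₃ = I₂ · cos²(16°) = 90.84 · 0.924 = 83.94 W/m².

I ≈ 83.9 W/m²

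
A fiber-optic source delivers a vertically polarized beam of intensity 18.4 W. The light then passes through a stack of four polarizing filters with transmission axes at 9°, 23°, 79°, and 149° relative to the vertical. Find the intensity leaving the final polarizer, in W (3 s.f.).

By Malus's law, I₁ = 18.4 W · cos²(9°) = 17.95 W.
I₂ = I₁ · cos²(14°) = 17.95 · 0.9415 = 16.9 W.
I₃ = I₂ · cos²(56°) = 16.9 · 0.3127 = 5.284 W.
I₄ = I₃ · cos²(70°) = 5.284 · 0.117 = 0.6181 W.

I ≈ 0.618 W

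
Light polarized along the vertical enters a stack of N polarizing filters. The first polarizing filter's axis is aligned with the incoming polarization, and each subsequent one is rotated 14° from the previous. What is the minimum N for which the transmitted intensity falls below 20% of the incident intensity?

First polarizer is aligned with the polarization: full transmission.
Each further stage multiplies by cos²(14°) = 0.9415.
After N polarizers: T = 0.9415^(N−1). Require T < 0.20 ⇒ N−1 > ln(0.20)/ln(0.9415) = 26.69, so N−1 ≥ 27 and N = 28.
Check: N=28 gives T = 0.1963 < 0.20; N=27 gives T = 0.2085.

N = 28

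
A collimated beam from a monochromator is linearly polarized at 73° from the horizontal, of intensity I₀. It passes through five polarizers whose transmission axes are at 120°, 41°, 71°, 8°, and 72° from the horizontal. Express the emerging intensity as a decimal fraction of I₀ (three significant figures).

≈ 0.000503 I₀

I₁ = I₀ cos²(120° − 73°) = I₀ cos²(47°) = 0.4651 I₀.
I₂ = I₁ cos²(41° − 120°) = 0.4651 I₀ · cos²(79°) = 0.01693 I₀.
I₃ = I₂ cos²(71° − 41°) = 0.01693 I₀ · cos²(30°) = 0.0127 I₀.
I₄ = I₃ cos²(8° − 71°) = 0.0127 I₀ · cos²(63°) = 0.002618 I₀.
I₅ = I₄ cos²(72° − 8°) = 0.002618 I₀ · cos²(64°) = 0.000503 I₀.
Transmitted fraction = 0.000503.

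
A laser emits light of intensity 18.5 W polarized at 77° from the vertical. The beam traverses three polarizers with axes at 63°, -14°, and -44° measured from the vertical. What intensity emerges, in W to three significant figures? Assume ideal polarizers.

I₁ = 18.5 W · cos²(14°) = 17.42 W.
I₂ = I₁ · cos²(77°) = 17.42 · 0.0506 = 0.8814 W.
I₃ = I₂ · cos²(30°) = 0.8814 · 0.75 = 0.661 W.

I ≈ 0.661 W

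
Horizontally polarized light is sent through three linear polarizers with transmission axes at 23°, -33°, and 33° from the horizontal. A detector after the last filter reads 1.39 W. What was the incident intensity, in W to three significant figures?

I₀ ≈ 31.7 W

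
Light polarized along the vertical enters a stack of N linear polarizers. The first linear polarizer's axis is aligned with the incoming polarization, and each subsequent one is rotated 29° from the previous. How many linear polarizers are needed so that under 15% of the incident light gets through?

First polarizer is aligned with the polarization: full transmission.
Each further stage multiplies by cos²(29°) = 0.765.
After N polarizers: T = 0.765^(N−1). Require T < 0.15 ⇒ N−1 > ln(0.15)/ln(0.765) = 7.08, so N−1 ≥ 8 and N = 9.
Check: N=9 gives T = 0.1172 < 0.15; N=8 gives T = 0.1533.

N = 9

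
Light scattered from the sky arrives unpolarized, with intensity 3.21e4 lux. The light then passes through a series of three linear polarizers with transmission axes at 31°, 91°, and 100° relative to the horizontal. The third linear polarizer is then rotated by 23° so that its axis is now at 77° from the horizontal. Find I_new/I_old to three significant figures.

I_new/I_old ≈ 0.965

Before rotation:
Unpolarized light through the first polarizer → I₁ = ½ I₀, now polarized at 31°.
I₂ = I₁ cos²(91° − 31°) = 0.5 I₀ · cos²(60°) = 0.125 I₀.
I₃ = I₂ cos²(100° − 91°) = 0.125 I₀ · cos²(9°) = 0.1219 I₀.
After rotation:
Unpolarized light through the first polarizer → I₁ = ½ I₀, now polarized at 31°.
I₂ = I₁ cos²(91° − 31°) = 0.5 I₀ · cos²(60°) = 0.125 I₀.
I₃ = I₂ cos²(77° − 91°) = 0.125 I₀ · cos²(14°) = 0.1177 I₀.
Ratio = 0.1177 / 0.1219 = 0.9651.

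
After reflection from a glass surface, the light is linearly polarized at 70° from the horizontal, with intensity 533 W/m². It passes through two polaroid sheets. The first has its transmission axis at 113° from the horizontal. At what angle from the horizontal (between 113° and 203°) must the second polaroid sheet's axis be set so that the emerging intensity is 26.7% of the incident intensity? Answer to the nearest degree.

I₁ = I₀ cos²(113° − 70°) = I₀ cos²(43°) = 0.5349 I₀.
Need I₂/I₀ = 0.267, so cos²(θ − 113°) = 0.267 / 0.5349 = 0.4992.
θ − 113° = arccos(√0.4992) = 45.0°, giving θ ≈ 113 + 45.0 = 158.0°.

θ ≈ 158°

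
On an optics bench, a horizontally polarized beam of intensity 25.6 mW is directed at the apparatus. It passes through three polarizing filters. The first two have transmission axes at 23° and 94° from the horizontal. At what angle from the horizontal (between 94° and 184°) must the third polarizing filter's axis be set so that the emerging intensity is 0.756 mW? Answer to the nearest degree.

θ ≈ 149°

I₁ = I₀ cos²(23° − 0°) = I₀ cos²(23°) = 0.8473 I₀.
I₂ = I₁ cos²(94° − 23°) = 0.8473 I₀ · cos²(71°) = 0.08981 I₀.
Target fraction: 0.756 / 25.6 mW = 0.02953 of I₀.
Need I₃/I₀ = 0.02953, so cos²(θ − 94°) = 0.02953 / 0.08981 = 0.3288.
θ − 94° = arccos(√0.3288) = 55.0°, giving θ ≈ 94 + 55.0 = 149.0°.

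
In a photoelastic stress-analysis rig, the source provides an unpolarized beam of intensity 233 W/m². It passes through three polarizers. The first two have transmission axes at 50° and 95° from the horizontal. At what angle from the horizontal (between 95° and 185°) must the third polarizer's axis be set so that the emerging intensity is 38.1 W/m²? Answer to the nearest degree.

θ ≈ 131°

Unpolarized light through the first polarizer → I₁ = ½ I₀, now polarized at 50°.
I₂ = I₁ cos²(95° − 50°) = 0.5 I₀ · cos²(45°) = 0.25 I₀.
Target fraction: 38.1 / 233 W/m² = 0.1635 of I₀.
Need I₃/I₀ = 0.1635, so cos²(θ − 95°) = 0.1635 / 0.25 = 0.6541.
θ − 95° = arccos(√0.6541) = 36.0°, giving θ ≈ 95 + 36.0 = 131.0°.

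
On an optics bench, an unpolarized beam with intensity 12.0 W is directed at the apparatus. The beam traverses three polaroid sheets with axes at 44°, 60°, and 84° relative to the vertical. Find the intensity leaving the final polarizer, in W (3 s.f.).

I ≈ 4.63 W

Unpolarized light through the first polarizer → I₁ = 12.0 W/2 = 6 W, polarized at 44°.
I₂ = I₁ · cos²(16°) = 6 · 0.924 = 5.544 W.
I₃ = I₂ · cos²(24°) = 5.544 · 0.8346 = 4.627 W.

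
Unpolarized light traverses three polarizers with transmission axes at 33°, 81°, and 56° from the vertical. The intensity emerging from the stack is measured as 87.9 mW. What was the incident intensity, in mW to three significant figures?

I₀ ≈ 478 mW

Unpolarized light through the first polarizer → I₁ = ½ I₀, now polarized at 33°.
I₂ = I₁ cos²(81° − 33°) = 0.5 I₀ · cos²(48°) = 0.2239 I₀.
I₃ = I₂ cos²(56° − 81°) = 0.2239 I₀ · cos²(25°) = 0.1839 I₀.
So 87.9 mW = 0.1839 I₀, giving I₀ = 87.9/0.1839 = 478 mW.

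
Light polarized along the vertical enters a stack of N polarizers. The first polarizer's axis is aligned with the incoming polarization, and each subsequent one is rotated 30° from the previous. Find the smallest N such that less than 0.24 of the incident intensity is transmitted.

First polarizer is aligned with the polarization: full transmission.
Each further stage multiplies by cos²(30°) = 0.75.
After N polarizers: T = 0.75^(N−1). Require T < 0.24 ⇒ N−1 > ln(0.24)/ln(0.75) = 4.96, so N−1 ≥ 5 and N = 6.
Check: N=6 gives T = 0.2373 < 0.24; N=5 gives T = 0.3164.

N = 6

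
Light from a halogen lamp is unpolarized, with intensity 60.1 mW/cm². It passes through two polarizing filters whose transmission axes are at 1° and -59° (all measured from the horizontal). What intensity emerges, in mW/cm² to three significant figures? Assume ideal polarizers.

Unpolarized light through the first polarizer → I₁ = 60.1 mW/cm²/2 = 30.05 mW/cm², polarized at 1°.
I₂ = I₁ · cos²(60°) = 30.05 · 0.25 = 7.513 mW/cm².

I ≈ 7.51 mW/cm²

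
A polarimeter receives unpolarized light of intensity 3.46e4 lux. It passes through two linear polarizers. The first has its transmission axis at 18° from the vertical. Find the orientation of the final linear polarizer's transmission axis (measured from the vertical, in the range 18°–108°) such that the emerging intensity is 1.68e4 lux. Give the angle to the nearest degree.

θ ≈ 28°

Unpolarized light through the first polarizer → I₁ = ½ I₀, now polarized at 18°.
Target fraction: 1.68e4 / 3.46e4 lux = 0.4855 of I₀.
Need I₂/I₀ = 0.4855, so cos²(θ − 18°) = 0.4855 / 0.5 = 0.9711.
θ − 18° = arccos(√0.9711) = 9.8°, giving θ ≈ 18 + 9.8 = 27.8°.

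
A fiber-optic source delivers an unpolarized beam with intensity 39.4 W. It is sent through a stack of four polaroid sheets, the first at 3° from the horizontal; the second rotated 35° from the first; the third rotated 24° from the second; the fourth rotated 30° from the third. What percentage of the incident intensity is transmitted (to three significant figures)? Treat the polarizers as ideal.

Unpolarized light through the first polarizer → I₁ = 39.4 W/2 = 19.7 W, polarized at 3°.
I₂ = I₁ · cos²(35°) = 19.7 · 0.671 = 13.22 W.
I₃ = I₂ · cos²(24°) = 13.22 · 0.8346 = 11.03 W.
I₄ = I₃ · cos²(30°) = 11.03 · 0.75 = 8.274 W.
That is 21% of the incident intensity.

≈ 21.0%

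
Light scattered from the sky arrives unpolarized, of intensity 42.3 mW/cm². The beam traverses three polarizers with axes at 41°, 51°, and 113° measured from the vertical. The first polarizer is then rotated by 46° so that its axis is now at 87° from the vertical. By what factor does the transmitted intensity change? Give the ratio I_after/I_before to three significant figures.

Before rotation:
Unpolarized light through the first polarizer → I₁ = ½ I₀, now polarized at 41°.
I₂ = I₁ cos²(51° − 41°) = 0.5 I₀ · cos²(10°) = 0.4849 I₀.
I₃ = I₂ cos²(113° − 51°) = 0.4849 I₀ · cos²(62°) = 0.1069 I₀.
After rotation:
Unpolarized light through the first polarizer → I₁ = ½ I₀, now polarized at 87°.
I₂ = I₁ cos²(51° − 87°) = 0.5 I₀ · cos²(36°) = 0.3273 I₀.
I₃ = I₂ cos²(113° − 51°) = 0.3273 I₀ · cos²(62°) = 0.07213 I₀.
Ratio = 0.07213 / 0.1069 = 0.6749.

I_new/I_old ≈ 0.675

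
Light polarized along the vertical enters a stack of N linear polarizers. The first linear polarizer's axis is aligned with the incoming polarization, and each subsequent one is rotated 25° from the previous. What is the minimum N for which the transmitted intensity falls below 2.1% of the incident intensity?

N = 21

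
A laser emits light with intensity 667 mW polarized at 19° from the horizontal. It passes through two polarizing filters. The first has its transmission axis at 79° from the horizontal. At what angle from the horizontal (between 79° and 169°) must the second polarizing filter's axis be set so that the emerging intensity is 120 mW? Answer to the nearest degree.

θ ≈ 111°

I₁ = I₀ cos²(79° − 19°) = I₀ cos²(60°) = 0.25 I₀.
Target fraction: 120 / 667 mW = 0.1799 of I₀.
Need I₂/I₀ = 0.1799, so cos²(θ − 79°) = 0.1799 / 0.25 = 0.7196.
θ − 79° = arccos(√0.7196) = 32.0°, giving θ ≈ 79 + 32.0 = 111.0°.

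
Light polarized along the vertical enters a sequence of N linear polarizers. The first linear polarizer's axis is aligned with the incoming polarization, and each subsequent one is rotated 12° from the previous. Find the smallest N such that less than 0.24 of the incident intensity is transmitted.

First polarizer is aligned with the polarization: full transmission.
Each further stage multiplies by cos²(12°) = 0.9568.
After N polarizers: T = 0.9568^(N−1). Require T < 0.24 ⇒ N−1 > ln(0.24)/ln(0.9568) = 32.30, so N−1 ≥ 33 and N = 34.
Check: N=34 gives T = 0.2326 < 0.24; N=33 gives T = 0.2432.

N = 34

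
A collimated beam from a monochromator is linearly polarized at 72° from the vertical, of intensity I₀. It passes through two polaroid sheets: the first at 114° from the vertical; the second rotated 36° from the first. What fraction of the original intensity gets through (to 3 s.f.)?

≈ 0.361 I₀

I₁ = I₀ cos²(114° − 72°) = I₀ cos²(42°) = 0.5523 I₀.
I₂ = I₁ cos²(36°) = 0.5523 · 0.6545 I₀ = 0.3615 I₀.
Transmitted fraction = 0.3615.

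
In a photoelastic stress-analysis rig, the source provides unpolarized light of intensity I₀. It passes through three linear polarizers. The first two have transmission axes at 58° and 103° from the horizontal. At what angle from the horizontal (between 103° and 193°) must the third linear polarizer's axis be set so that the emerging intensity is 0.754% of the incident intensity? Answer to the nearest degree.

θ ≈ 183°

Unpolarized light through the first polarizer → I₁ = ½ I₀, now polarized at 58°.
I₂ = I₁ cos²(103° − 58°) = 0.5 I₀ · cos²(45°) = 0.25 I₀.
Need I₃/I₀ = 0.00754, so cos²(θ − 103°) = 0.00754 / 0.25 = 0.03016.
θ − 103° = arccos(√0.03016) = 80.0°, giving θ ≈ 103 + 80.0 = 183.0°.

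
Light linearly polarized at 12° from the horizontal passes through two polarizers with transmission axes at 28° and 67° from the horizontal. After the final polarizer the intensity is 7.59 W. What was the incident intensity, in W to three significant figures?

I₁ = I₀ cos²(28° − 12°) = I₀ cos²(16°) = 0.924 I₀.
I₂ = I₁ cos²(67° − 28°) = 0.924 I₀ · cos²(39°) = 0.5581 I₀.
So 7.59 W = 0.5581 I₀, giving I₀ = 7.59/0.5581 = 13.6 W.

I₀ ≈ 13.6 W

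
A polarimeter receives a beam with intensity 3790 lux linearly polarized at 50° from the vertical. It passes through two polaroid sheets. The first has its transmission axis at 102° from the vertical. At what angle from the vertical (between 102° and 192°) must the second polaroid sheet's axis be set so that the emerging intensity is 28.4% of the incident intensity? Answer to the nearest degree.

θ ≈ 132°

I₁ = I₀ cos²(102° − 50°) = I₀ cos²(52°) = 0.379 I₀.
Need I₂/I₀ = 0.284, so cos²(θ − 102°) = 0.284 / 0.379 = 0.7493.
θ − 102° = arccos(√0.7493) = 30.0°, giving θ ≈ 102 + 30.0 = 132.0°.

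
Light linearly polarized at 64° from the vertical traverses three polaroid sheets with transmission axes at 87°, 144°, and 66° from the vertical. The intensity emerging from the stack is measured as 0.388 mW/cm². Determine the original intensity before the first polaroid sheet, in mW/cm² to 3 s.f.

I₀ ≈ 35.7 mW/cm²

By Malus's law, I₁ = I₀ cos²(87° − 64°) = I₀ cos²(23°) = 0.8473 I₀.
I₂ = I₁ cos²(144° − 87°) = 0.8473 I₀ · cos²(57°) = 0.2513 I₀.
I₃ = I₂ cos²(66° − 144°) = 0.2513 I₀ · cos²(78°) = 0.01086 I₀.
So 0.388 mW/cm² = 0.01086 I₀, giving I₀ = 0.388/0.01086 = 35.71 mW/cm².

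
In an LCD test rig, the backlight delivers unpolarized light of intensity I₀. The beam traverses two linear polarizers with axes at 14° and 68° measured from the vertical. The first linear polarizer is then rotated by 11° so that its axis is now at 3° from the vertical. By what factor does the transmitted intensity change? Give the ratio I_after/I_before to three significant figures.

I_new/I_old ≈ 0.517

Before rotation:
Unpolarized light through the first polarizer → I₁ = ½ I₀, now polarized at 14°.
I₂ = I₁ cos²(68° − 14°) = 0.5 I₀ · cos²(54°) = 0.1727 I₀.
After rotation:
Unpolarized light through the first polarizer → I₁ = ½ I₀, now polarized at 3°.
I₂ = I₁ cos²(68° − 3°) = 0.5 I₀ · cos²(65°) = 0.0893 I₀.
Ratio = 0.0893 / 0.1727 = 0.517.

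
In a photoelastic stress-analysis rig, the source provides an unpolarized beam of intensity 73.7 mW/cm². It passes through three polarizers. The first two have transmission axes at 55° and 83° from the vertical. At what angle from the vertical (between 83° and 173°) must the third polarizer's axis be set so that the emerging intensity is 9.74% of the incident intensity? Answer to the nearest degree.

θ ≈ 143°

Unpolarized light through the first polarizer → I₁ = ½ I₀, now polarized at 55°.
I₂ = I₁ cos²(83° − 55°) = 0.5 I₀ · cos²(28°) = 0.3898 I₀.
Need I₃/I₀ = 0.0974, so cos²(θ − 83°) = 0.0974 / 0.3898 = 0.2499.
θ − 83° = arccos(√0.2499) = 60.0°, giving θ ≈ 83 + 60.0 = 143.0°.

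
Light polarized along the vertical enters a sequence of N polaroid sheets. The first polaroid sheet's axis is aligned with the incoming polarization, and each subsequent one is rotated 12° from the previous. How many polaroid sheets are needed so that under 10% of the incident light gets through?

First polarizer is aligned with the polarization: full transmission.
Each further stage multiplies by cos²(12°) = 0.9568.
After N polarizers: T = 0.9568^(N−1). Require T < 0.10 ⇒ N−1 > ln(0.10)/ln(0.9568) = 52.11, so N−1 ≥ 53 and N = 54.
Check: N=54 gives T = 0.09613 < 0.10; N=53 gives T = 0.1005.

N = 54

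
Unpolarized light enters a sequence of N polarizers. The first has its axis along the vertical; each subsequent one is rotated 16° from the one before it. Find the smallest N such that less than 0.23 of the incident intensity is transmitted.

N = 11

First polarizer halves the unpolarized light: factor 1/2.
Each further stage multiplies by cos²(16°) = 0.924.
After N polarizers: T = 0.5·0.924^(N−1). Require T < 0.23 ⇒ N−1 > ln(0.23/0.5)/ln(0.924) = 9.83, so N−1 ≥ 10 and N = 11.
Check: N=11 gives T = 0.2269 < 0.23; N=10 gives T = 0.2455.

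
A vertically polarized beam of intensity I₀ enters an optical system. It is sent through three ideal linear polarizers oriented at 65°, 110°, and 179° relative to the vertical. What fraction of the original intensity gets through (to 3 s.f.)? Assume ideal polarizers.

By Malus's law, I₁ = I₀ cos²(65° − 0°) = I₀ cos²(65°) = 0.1786 I₀.
I₂ = I₁ cos²(110° − 65°) = 0.1786 I₀ · cos²(45°) = 0.0893 I₀.
I₃ = I₂ cos²(179° − 110°) = 0.0893 I₀ · cos²(69°) = 0.01147 I₀.
Transmitted fraction = 0.01147.

≈ 0.0115 I₀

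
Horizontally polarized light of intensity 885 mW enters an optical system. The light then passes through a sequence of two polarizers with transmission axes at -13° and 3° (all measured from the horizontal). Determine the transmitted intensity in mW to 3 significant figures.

I ≈ 776 mW

I₁ = 885 mW · cos²(13°) = 840.2 mW.
I₂ = I₁ · cos²(16°) = 840.2 · 0.924 = 776.4 mW.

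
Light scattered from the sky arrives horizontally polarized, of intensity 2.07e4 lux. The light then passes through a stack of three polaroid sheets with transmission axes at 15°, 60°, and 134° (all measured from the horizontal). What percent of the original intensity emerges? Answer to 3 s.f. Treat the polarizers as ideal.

By Malus's law, I₁ = 2.07e4 lux · cos²(15°) = 1.931e+04 lux.
I₂ = I₁ · cos²(45°) = 1.931e+04 · 0.5 = 9657 lux.
I₃ = I₂ · cos²(74°) = 9657 · 0.07598 = 733.7 lux.
That is 3.544% of the incident intensity.

≈ 3.54%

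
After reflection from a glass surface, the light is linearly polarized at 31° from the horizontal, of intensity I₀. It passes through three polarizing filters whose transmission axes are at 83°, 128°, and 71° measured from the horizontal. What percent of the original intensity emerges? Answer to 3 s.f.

≈ 5.62%

I₁ = I₀ cos²(83° − 31°) = I₀ cos²(52°) = 0.379 I₀.
I₂ = I₁ cos²(128° − 83°) = 0.379 I₀ · cos²(45°) = 0.1895 I₀.
I₃ = I₂ cos²(71° − 128°) = 0.1895 I₀ · cos²(57°) = 0.05622 I₀.
That is 5.622% of the incident intensity.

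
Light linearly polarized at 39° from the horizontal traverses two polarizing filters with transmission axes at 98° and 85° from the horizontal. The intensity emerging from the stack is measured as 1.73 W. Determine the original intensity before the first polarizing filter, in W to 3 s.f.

I₀ ≈ 6.87 W

I₁ = I₀ cos²(98° − 39°) = I₀ cos²(59°) = 0.2653 I₀.
I₂ = I₁ cos²(85° − 98°) = 0.2653 I₀ · cos²(13°) = 0.2518 I₀.
So 1.73 W = 0.2518 I₀, giving I₀ = 1.73/0.2518 = 6.869 W.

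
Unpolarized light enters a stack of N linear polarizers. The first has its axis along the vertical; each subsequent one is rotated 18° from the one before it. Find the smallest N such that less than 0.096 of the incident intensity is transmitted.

First polarizer halves the unpolarized light: factor 1/2.
Each further stage multiplies by cos²(18°) = 0.9045.
After N polarizers: T = 0.5·0.9045^(N−1). Require T < 0.096 ⇒ N−1 > ln(0.096/0.5)/ln(0.9045) = 16.44, so N−1 ≥ 17 and N = 18.
Check: N=18 gives T = 0.09078 < 0.096; N=17 gives T = 0.1004.

N = 18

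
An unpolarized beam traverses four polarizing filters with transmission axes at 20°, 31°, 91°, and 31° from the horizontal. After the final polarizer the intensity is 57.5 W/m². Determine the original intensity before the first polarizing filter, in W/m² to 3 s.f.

I₀ ≈ 1910 W/m²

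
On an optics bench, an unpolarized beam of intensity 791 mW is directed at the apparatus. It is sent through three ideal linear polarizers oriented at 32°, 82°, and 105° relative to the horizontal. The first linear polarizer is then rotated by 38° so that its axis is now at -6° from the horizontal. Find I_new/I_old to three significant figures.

I_new/I_old ≈ 0.00295

Before rotation:
Unpolarized light through the first polarizer → I₁ = ½ I₀, now polarized at 32°.
I₂ = I₁ cos²(82° − 32°) = 0.5 I₀ · cos²(50°) = 0.2066 I₀.
I₃ = I₂ cos²(105° − 82°) = 0.2066 I₀ · cos²(23°) = 0.175 I₀.
After rotation:
Unpolarized light through the first polarizer → I₁ = ½ I₀, now polarized at -6°.
I₂ = I₁ cos²(82° + 6°) = 0.5 I₀ · cos²(88°) = 0.000609 I₀.
I₃ = I₂ cos²(105° − 82°) = 0.000609 I₀ · cos²(23°) = 0.000516 I₀.
Ratio = 0.000516 / 0.175 = 0.002948.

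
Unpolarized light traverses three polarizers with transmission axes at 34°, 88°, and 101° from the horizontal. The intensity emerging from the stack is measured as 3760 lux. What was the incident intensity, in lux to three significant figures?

I₀ ≈ 2.29e4 lux

Unpolarized light through the first polarizer → I₁ = ½ I₀, now polarized at 34°.
I₂ = I₁ cos²(88° − 34°) = 0.5 I₀ · cos²(54°) = 0.1727 I₀.
I₃ = I₂ cos²(101° − 88°) = 0.1727 I₀ · cos²(13°) = 0.164 I₀.
So 3760 lux = 0.164 I₀, giving I₀ = 3760/0.164 = 2.293e+04 lux.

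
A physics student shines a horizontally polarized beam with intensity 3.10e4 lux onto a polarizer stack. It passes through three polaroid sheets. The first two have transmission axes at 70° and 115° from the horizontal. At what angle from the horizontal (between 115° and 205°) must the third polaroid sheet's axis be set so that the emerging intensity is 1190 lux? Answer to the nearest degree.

I₁ = I₀ cos²(70° − 0°) = I₀ cos²(70°) = 0.117 I₀.
I₂ = I₁ cos²(115° − 70°) = 0.117 I₀ · cos²(45°) = 0.05849 I₀.
Target fraction: 1190 / 3.10e4 lux = 0.03839 of I₀.
Need I₃/I₀ = 0.03839, so cos²(θ − 115°) = 0.03839 / 0.05849 = 0.6563.
θ − 115° = arccos(√0.6563) = 35.9°, giving θ ≈ 115 + 35.9 = 150.9°.

θ ≈ 151°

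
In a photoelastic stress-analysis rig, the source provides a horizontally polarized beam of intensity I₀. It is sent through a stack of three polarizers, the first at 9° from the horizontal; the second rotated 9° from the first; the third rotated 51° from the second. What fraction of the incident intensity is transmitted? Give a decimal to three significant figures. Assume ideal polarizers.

≈ 0.377 I₀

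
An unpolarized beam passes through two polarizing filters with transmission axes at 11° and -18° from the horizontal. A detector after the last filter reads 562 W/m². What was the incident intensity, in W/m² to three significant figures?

Unpolarized light through the first polarizer → I₁ = ½ I₀, now polarized at 11°.
I₂ = I₁ cos²(-18° − 11°) = 0.5 I₀ · cos²(29°) = 0.3825 I₀.
So 562 W/m² = 0.3825 I₀, giving I₀ = 562/0.3825 = 1469 W/m².

I₀ ≈ 1470 W/m²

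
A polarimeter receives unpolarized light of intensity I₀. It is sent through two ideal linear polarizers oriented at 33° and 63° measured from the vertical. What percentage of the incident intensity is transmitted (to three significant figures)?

≈ 37.5%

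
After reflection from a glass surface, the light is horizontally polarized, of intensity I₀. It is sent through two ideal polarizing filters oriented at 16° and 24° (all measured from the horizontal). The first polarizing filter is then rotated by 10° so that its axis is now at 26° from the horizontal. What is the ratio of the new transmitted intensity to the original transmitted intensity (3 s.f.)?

Before rotation:
I₁ = I₀ cos²(16° − 0°) = I₀ cos²(16°) = 0.924 I₀.
I₂ = I₁ cos²(24° − 16°) = 0.924 I₀ · cos²(8°) = 0.9061 I₀.
After rotation:
I₁ = I₀ cos²(26° − 0°) = I₀ cos²(26°) = 0.8078 I₀.
I₂ = I₁ cos²(24° − 26°) = 0.8078 I₀ · cos²(2°) = 0.8068 I₀.
Ratio = 0.8068 / 0.9061 = 0.8904.

I_new/I_old ≈ 0.890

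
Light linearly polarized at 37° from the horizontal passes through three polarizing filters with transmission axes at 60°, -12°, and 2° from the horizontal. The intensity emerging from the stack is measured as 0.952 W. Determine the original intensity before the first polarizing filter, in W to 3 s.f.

I₁ = I₀ cos²(60° − 37°) = I₀ cos²(23°) = 0.8473 I₀.
I₂ = I₁ cos²(-12° − 60°) = 0.8473 I₀ · cos²(72°) = 0.08091 I₀.
I₃ = I₂ cos²(2° + 12°) = 0.08091 I₀ · cos²(14°) = 0.07618 I₀.
So 0.952 W = 0.07618 I₀, giving I₀ = 0.952/0.07618 = 12.5 W.

I₀ ≈ 12.5 W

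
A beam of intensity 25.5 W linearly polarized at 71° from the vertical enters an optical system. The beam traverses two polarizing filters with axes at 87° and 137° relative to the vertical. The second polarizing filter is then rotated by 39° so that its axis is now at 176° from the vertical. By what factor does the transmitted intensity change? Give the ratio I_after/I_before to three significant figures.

I_new/I_old ≈ 0.000737

Before rotation:
By Malus's law, I₁ = I₀ cos²(87° − 71°) = I₀ cos²(16°) = 0.924 I₀.
I₂ = I₁ cos²(137° − 87°) = 0.924 I₀ · cos²(50°) = 0.3818 I₀.
After rotation:
I₁ = I₀ cos²(87° − 71°) = I₀ cos²(16°) = 0.924 I₀.
I₂ = I₁ cos²(176° − 87°) = 0.924 I₀ · cos²(89°) = 0.0002814 I₀.
Ratio = 0.0002814 / 0.3818 = 0.0007372.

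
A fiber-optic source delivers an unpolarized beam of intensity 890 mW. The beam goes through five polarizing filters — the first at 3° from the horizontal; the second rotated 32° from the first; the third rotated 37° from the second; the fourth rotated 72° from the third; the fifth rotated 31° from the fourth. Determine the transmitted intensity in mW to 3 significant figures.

I ≈ 14.3 mW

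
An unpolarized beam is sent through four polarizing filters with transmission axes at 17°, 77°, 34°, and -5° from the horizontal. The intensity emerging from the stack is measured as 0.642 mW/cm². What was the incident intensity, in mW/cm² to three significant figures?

I₀ ≈ 15.9 mW/cm²

Unpolarized light through the first polarizer → I₁ = ½ I₀, now polarized at 17°.
I₂ = I₁ cos²(77° − 17°) = 0.5 I₀ · cos²(60°) = 0.125 I₀.
I₃ = I₂ cos²(34° − 77°) = 0.125 I₀ · cos²(43°) = 0.06686 I₀.
I₄ = I₃ cos²(-5° − 34°) = 0.06686 I₀ · cos²(39°) = 0.04038 I₀.
So 0.642 mW/cm² = 0.04038 I₀, giving I₀ = 0.642/0.04038 = 15.9 mW/cm².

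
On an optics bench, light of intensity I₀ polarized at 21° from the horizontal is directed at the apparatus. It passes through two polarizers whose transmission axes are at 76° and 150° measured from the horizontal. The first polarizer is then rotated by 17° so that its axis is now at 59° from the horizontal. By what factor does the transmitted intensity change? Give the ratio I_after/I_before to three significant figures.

I_new/I_old ≈ 0.00757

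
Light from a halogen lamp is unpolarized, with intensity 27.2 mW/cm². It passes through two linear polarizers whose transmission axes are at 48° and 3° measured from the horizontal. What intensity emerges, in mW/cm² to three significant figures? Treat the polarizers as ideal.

I ≈ 6.80 mW/cm²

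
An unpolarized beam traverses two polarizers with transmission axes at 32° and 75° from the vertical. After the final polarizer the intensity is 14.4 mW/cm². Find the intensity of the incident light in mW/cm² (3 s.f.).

Unpolarized light through the first polarizer → I₁ = ½ I₀, now polarized at 32°.
I₂ = I₁ cos²(75° − 32°) = 0.5 I₀ · cos²(43°) = 0.2674 I₀.
So 14.4 mW/cm² = 0.2674 I₀, giving I₀ = 14.4/0.2674 = 53.84 mW/cm².

I₀ ≈ 53.8 mW/cm²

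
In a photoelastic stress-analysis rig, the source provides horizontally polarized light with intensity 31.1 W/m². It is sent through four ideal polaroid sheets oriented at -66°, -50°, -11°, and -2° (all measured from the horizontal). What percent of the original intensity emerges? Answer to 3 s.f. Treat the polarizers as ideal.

I₁ = 31.1 W/m² · cos²(66°) = 5.145 W/m².
I₂ = I₁ · cos²(16°) = 5.145 · 0.924 = 4.754 W/m².
I₃ = I₂ · cos²(39°) = 4.754 · 0.604 = 2.871 W/m².
I₄ = I₃ · cos²(9°) = 2.871 · 0.9755 = 2.801 W/m².
That is 9.006% of the incident intensity.

≈ 9.01%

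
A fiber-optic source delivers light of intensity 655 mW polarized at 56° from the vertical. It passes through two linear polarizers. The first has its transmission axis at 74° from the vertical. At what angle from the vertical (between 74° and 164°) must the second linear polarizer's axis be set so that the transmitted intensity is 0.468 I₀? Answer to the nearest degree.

θ ≈ 118°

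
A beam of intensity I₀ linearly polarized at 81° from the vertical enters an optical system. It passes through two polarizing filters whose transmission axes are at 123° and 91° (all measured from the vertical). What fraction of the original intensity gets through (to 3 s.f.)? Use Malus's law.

By Malus's law, I₁ = I₀ cos²(123° − 81°) = I₀ cos²(42°) = 0.5523 I₀.
I₂ = I₁ cos²(91° − 123°) = 0.5523 I₀ · cos²(32°) = 0.3972 I₀.
Transmitted fraction = 0.3972.

≈ 0.397 I₀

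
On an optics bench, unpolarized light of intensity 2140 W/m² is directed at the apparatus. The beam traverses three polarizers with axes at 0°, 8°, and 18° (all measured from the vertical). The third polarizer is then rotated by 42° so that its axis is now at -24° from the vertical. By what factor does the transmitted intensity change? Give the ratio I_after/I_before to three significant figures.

I_new/I_old ≈ 0.742

Before rotation:
Unpolarized light through the first polarizer → I₁ = ½ I₀, now polarized at 0°.
I₂ = I₁ cos²(8° − 0°) = 0.5 I₀ · cos²(8°) = 0.4903 I₀.
I₃ = I₂ cos²(18° − 8°) = 0.4903 I₀ · cos²(10°) = 0.4755 I₀.
After rotation:
Unpolarized light through the first polarizer → I₁ = ½ I₀, now polarized at 0°.
I₂ = I₁ cos²(8° − 0°) = 0.5 I₀ · cos²(8°) = 0.4903 I₀.
I₃ = I₂ cos²(-24° − 8°) = 0.4903 I₀ · cos²(32°) = 0.3526 I₀.
Ratio = 0.3526 / 0.4755 = 0.7415.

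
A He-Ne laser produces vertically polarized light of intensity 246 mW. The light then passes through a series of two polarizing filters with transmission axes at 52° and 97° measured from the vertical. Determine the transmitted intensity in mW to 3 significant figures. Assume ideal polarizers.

I ≈ 46.6 mW

I₁ = 246 mW · cos²(52°) = 93.24 mW.
I₂ = I₁ · cos²(45°) = 93.24 · 0.5 = 46.62 mW.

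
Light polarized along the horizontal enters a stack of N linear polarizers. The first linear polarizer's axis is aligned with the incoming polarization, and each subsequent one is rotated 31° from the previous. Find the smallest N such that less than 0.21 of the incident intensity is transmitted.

N = 7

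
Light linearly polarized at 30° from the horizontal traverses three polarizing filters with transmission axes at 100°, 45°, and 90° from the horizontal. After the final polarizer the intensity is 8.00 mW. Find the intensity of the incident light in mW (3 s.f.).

I₁ = I₀ cos²(100° − 30°) = I₀ cos²(70°) = 0.117 I₀.
I₂ = I₁ cos²(45° − 100°) = 0.117 I₀ · cos²(55°) = 0.03848 I₀.
I₃ = I₂ cos²(90° − 45°) = 0.03848 I₀ · cos²(45°) = 0.01924 I₀.
So 8.00 mW = 0.01924 I₀, giving I₀ = 8.00/0.01924 = 415.8 mW.

I₀ ≈ 416 mW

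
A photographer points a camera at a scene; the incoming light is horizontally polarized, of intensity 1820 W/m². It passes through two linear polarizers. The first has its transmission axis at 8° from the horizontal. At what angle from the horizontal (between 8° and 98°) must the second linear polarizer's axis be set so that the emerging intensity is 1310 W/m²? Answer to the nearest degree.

θ ≈ 39°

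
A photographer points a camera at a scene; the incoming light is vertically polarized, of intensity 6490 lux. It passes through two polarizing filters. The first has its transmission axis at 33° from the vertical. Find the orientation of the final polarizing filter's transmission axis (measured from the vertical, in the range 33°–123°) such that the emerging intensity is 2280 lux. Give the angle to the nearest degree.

θ ≈ 78°

I₁ = I₀ cos²(33° − 0°) = I₀ cos²(33°) = 0.7034 I₀.
Target fraction: 2280 / 6490 lux = 0.3513 of I₀.
Need I₂/I₀ = 0.3513, so cos²(θ − 33°) = 0.3513 / 0.7034 = 0.4995.
θ − 33° = arccos(√0.4995) = 45.0°, giving θ ≈ 33 + 45.0 = 78.0°.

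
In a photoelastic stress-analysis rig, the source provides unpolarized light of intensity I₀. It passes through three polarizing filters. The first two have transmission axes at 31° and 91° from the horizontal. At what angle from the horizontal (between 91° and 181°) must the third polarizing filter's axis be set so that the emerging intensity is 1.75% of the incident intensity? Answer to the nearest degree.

Unpolarized light through the first polarizer → I₁ = ½ I₀, now polarized at 31°.
I₂ = I₁ cos²(91° − 31°) = 0.5 I₀ · cos²(60°) = 0.125 I₀.
Need I₃/I₀ = 0.0175, so cos²(θ − 91°) = 0.0175 / 0.125 = 0.14.
θ − 91° = arccos(√0.14) = 68.0°, giving θ ≈ 91 + 68.0 = 159.0°.

θ ≈ 159°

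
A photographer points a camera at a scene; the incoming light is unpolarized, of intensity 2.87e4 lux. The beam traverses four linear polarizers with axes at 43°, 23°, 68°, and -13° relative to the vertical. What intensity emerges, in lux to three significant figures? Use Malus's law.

Unpolarized light through the first polarizer → I₁ = 2.87e4 lux/2 = 1.435e+04 lux, polarized at 43°.
I₂ = I₁ · cos²(20°) = 1.435e+04 · 0.883 = 1.267e+04 lux.
I₃ = I₂ · cos²(45°) = 1.267e+04 · 0.5 = 6336 lux.
I₄ = I₃ · cos²(81°) = 6336 · 0.02447 = 155 lux.

I ≈ 155 lux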